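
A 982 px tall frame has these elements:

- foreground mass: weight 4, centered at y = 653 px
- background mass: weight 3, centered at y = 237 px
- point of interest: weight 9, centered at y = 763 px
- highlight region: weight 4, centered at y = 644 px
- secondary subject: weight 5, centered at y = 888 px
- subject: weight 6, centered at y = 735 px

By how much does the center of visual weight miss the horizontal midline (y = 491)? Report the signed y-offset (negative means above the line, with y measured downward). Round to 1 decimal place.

≈ 206.3 px

Weights sum to 4 + 3 + 9 + 4 + 5 + 6 = 31.
y: moment 21616 / weight 31 ≈ 697.29
Against y = 491, that's 697.29 − 491 = 206.29.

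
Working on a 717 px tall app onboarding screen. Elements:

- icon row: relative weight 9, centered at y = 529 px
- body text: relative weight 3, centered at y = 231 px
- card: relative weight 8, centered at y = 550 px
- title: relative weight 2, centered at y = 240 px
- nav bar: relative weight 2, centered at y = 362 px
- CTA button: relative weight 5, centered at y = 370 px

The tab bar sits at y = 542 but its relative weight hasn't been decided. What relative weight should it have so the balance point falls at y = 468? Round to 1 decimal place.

Existing Σw = 29 (9 + 3 + 8 + 2 + 2 + 5); existing moment 9·529 + 3·231 + 8·550 + 2·240 + 2·362 + 5·370 = 12908.
Set Σw·y/Σw = 468: (12908 + 542w) = 468·(29 + w).
So w = (468·29 − 12908)/(542 − 468) = 664/74 ≈ 8.97.

w ≈ 9.0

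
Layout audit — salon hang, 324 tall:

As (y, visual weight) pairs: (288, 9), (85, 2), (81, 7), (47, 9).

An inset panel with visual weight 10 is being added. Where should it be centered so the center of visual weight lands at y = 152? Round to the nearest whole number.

After adding the inset panel, total weight = 9 + 2 + 7 + 9 + 10 = 37.
y: target moment 37×152 = 5624; current 9·288 + 2·85 + 7·81 + 9·47 = 3752; the inset panel supplies 1872, so y = 1872/10 ≈ 187.20.

y ≈ 187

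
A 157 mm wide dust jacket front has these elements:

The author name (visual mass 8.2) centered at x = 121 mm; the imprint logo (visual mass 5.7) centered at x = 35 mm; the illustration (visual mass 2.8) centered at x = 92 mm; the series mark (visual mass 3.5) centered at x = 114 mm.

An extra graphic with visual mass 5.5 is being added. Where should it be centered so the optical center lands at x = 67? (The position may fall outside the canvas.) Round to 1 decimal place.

New total weight: (8.2 + 5.7 + 2.8 + 3.5) + 5.5 = 25.7.
x: need Σw·x = 25.7·67 = 1721.9. Existing = 8.2·121 + 5.7·35 + 2.8·92 + 3.5·114 = 1848.3. Remainder -126.4 / 5.5 ≈ -22.98.

x ≈ -23.0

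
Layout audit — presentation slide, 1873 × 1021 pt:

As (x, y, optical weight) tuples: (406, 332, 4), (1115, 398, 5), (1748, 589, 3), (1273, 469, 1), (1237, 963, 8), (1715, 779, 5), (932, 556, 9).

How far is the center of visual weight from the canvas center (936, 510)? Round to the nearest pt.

Σw = 4 + 5 + 3 + 1 + 8 + 5 + 9 = 35.
x: moment 40575 / weight 35 ≈ 1159.29
y: moment 22157 / weight 35 ≈ 633.06
From (936, 510): dx = 223.29, dy = 123.06, so the distance is √(dx²+dy²) ≈ 254.95.

≈ 255 pt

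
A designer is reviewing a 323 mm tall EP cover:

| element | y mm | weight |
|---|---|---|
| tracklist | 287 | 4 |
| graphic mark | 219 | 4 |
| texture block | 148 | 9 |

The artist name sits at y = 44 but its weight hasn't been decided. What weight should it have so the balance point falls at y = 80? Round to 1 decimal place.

w ≈ 55.4

Known weights sum to 4 + 4 + 9 = 17; their moment is 4·287 + 4·219 + 9·148 = 3356.
Set Σw·y/Σw = 80: (3356 + 44w) = 80·(17 + w).
Solving: w = (80·17 − 3356) / (44 − 80) = -1996 / -36 ≈ 55.44.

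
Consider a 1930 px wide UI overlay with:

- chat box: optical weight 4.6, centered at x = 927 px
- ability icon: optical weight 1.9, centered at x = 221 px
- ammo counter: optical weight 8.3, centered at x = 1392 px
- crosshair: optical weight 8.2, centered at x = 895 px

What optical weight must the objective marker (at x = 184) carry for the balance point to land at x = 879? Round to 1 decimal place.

Existing Σw = 23.0 (4.6 + 1.9 + 8.3 + 8.2); existing moment 4.6·927 + 1.9·221 + 8.3·1392 + 8.2·895 = 23576.7.
Balance at x = 879 requires (23576.7 + w·184) / (23.0 + w) = 879.
Solving: w = (879·23.0 − 23576.7) / (184 − 879) = -3359.7 / -695 ≈ 4.83.

w ≈ 4.8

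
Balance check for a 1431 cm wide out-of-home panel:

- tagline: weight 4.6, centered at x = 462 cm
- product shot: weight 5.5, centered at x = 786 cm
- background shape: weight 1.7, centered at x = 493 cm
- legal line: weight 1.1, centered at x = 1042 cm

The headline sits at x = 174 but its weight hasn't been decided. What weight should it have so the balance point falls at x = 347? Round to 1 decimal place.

w ≈ 22.9

Existing Σw = 12.9 (4.6 + 5.5 + 1.7 + 1.1); existing moment 4.6·462 + 5.5·786 + 1.7·493 + 1.1·1042 = 8432.5.
For the centroid to hit 347: (8432.5 + w·174) / (12.9 + w) = 347.
So w = (347·12.9 − 8432.5)/(174 − 347) = -3956.2/-173 ≈ 22.87.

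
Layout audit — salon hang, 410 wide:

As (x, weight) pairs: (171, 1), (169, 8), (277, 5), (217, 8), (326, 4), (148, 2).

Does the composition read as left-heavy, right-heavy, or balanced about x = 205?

Σw = 1 + 8 + 5 + 8 + 4 + 2 = 28.
x: moment 6244 / weight 28 ≈ 223.00
223.0 lies right of the midline 205, so the layout is right-heavy.

right-heavy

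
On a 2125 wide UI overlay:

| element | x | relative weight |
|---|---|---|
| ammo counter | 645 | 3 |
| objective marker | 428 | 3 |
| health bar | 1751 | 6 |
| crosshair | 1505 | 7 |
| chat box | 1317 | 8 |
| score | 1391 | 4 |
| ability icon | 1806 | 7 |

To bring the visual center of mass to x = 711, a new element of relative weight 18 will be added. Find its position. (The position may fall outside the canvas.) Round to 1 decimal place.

x ≈ -732.6

After adding the new element, total weight = 3 + 3 + 6 + 7 + 8 + 4 + 7 + 18 = 56.
x: target moment 56×711 = 39816; current 3·645 + 3·428 + 6·1751 + 7·1505 + 8·1317 + 4·1391 + 7·1806 = 53002; the new element supplies -13186, so x = -13186/18 ≈ -732.56.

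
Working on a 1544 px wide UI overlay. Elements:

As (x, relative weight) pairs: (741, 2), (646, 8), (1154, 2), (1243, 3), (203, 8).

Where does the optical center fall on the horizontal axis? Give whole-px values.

x ≈ 622

Weights sum to 2 + 8 + 2 + 3 + 8 = 23.
Σw·x = 2·741 + 8·646 + 2·1154 + 3·1243 + 8·203 = 14311, so x̄ = 14311/23 ≈ 622.22.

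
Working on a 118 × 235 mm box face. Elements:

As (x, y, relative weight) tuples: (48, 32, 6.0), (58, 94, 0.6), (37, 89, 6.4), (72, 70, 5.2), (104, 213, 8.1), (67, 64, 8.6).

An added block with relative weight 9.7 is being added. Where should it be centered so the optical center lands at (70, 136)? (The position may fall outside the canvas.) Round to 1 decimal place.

With the added block, Σw becomes 6.0 + 0.6 + 6.4 + 5.2 + 8.1 + 8.6 + 9.7 = 44.6.
Along x: (2352.6 + 9.7·x) / 44.6 = 70 (existing moment 6.0·48 + 0.6·58 + 6.4·37 + 5.2·72 + 8.1·104 + 8.6·67 = 2352.6) ⇒ x = (3122.0 − 2352.6) / 9.7 ≈ 79.32.
Along y: (3457.7 + 9.7·y) / 44.6 = 136 (existing moment 6.0·32 + 0.6·94 + 6.4·89 + 5.2·70 + 8.1·213 + 8.6·64 = 3457.7) ⇒ y = (6065.6 − 3457.7) / 9.7 ≈ 268.86.

(79.3, 268.9)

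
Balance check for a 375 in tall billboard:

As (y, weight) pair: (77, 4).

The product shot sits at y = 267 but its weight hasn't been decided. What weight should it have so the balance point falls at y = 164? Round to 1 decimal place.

Known: weight 4 with moment 4·77 = 308.
Balance at y = 164 requires (308 + w·267) / (4 + w) = 164.
Solving: w = (164·4 − 308) / (267 − 164) = 348 / 103 ≈ 3.38.

w ≈ 3.4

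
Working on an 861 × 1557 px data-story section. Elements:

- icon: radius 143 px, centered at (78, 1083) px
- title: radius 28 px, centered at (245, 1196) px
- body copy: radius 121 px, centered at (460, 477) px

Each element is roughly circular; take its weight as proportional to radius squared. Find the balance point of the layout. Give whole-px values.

Weights ∝ r²: icon 143² = 20449, title 28² = 784, body copy 121² = 14641; Σw = 35874.
x: (20449·78 + 784·245 + 14641·460) / 35874 = 8521962 / 35874 ≈ 237.55
y: (20449·1083 + 784·1196 + 14641·477) / 35874 = 30067688 / 35874 ≈ 838.15

(238, 838)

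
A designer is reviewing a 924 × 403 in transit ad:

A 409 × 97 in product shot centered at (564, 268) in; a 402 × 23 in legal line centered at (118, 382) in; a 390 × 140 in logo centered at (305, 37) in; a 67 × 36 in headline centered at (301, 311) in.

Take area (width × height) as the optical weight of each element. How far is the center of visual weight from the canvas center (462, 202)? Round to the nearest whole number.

Areas: product shot 409·97 = 39673, legal line 402·23 = 9246, logo 390·140 = 54600, headline 67·36 = 2412. Total weight = 105931.
Σw·x = 39673·564 + 9246·118 + 54600·305 + 2412·301 = 40845612, so x̄ = 40845612/105931 ≈ 385.59.
Σw·y = 39673·268 + 9246·382 + 54600·37 + 2412·311 = 16934668, so ȳ = 16934668/105931 ≈ 159.87.
Offset from (462, 202): Δx ≈ -76.41, Δy ≈ -42.13; distance = √(Δx² + Δy²) ≈ 87.26.

≈ 87 in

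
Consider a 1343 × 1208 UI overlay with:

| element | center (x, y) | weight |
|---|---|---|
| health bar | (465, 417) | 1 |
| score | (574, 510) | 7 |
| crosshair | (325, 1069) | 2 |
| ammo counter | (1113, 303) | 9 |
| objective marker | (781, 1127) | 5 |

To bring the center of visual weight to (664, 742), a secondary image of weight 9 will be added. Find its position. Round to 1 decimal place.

With the secondary image, Σw becomes 1 + 7 + 2 + 9 + 5 + 9 = 33.
x: target moment 33×664 = 21912; current 1·465 + 7·574 + 2·325 + 9·1113 + 5·781 = 19055; the secondary image supplies 2857, so x = 2857/9 ≈ 317.44.
y: target moment 33×742 = 24486; current 1·417 + 7·510 + 2·1069 + 9·303 + 5·1127 = 14487; the secondary image supplies 9999, so y = 9999/9 ≈ 1111.00.

(317.4, 1111.0)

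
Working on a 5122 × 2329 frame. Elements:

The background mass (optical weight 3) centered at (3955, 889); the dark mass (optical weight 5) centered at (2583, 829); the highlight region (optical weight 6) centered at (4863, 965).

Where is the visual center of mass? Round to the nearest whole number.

Weights sum to 3 + 5 + 6 = 14.
Σw·x = 3·3955 + 5·2583 + 6·4863 = 53958, so x̄ = 53958/14 ≈ 3854.14.
Σw·y = 3·889 + 5·829 + 6·965 = 12602, so ȳ = 12602/14 ≈ 900.14.

(3854, 900)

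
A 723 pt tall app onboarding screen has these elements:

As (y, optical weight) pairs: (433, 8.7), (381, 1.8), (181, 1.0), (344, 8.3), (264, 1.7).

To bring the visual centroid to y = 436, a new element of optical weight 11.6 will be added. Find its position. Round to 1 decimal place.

y ≈ 559.8

With the new element, Σw becomes 8.7 + 1.8 + 1.0 + 8.3 + 1.7 + 11.6 = 33.1.
y: target moment 33.1×436 = 14431.6; current 8.7·433 + 1.8·381 + 1.0·181 + 8.3·344 + 1.7·264 = 7937.9; the new element supplies 6493.7, so y = 6493.7/11.6 ≈ 559.80.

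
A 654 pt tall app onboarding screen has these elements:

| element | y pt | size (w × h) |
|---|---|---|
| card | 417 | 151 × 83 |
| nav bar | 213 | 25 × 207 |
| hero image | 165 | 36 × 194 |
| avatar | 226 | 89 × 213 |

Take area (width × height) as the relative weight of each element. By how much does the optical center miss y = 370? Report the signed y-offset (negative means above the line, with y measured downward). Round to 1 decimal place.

≈ -100.5 pt

Taking area as weight: card 151·83 = 12533, nav bar 25·207 = 5175, hero image 36·194 = 6984, avatar 89·213 = 18957. Sum 43649.
y: (12533·417 + 5175·213 + 6984·165 + 18957·226) / 43649 = 11765178 / 43649 ≈ 269.54
Offset from y = 370: 269.54 − 370 ≈ -100.46.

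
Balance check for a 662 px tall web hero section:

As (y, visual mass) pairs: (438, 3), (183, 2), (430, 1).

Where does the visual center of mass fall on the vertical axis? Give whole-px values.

y ≈ 352

Weights sum to 3 + 2 + 1 = 6.
Σw·y = 3·438 + 2·183 + 1·430 = 2110, so ȳ = 2110/6 ≈ 351.67.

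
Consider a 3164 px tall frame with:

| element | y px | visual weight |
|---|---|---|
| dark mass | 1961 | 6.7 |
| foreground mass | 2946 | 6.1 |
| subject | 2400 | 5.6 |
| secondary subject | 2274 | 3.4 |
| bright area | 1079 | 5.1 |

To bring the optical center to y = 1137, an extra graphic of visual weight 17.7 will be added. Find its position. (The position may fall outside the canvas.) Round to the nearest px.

y ≈ -400

New total weight: (6.7 + 6.1 + 5.6 + 3.4 + 5.1) + 17.7 = 44.6.
y: need Σw·y = 44.6·1137 = 50710.2. Existing = 6.7·1961 + 6.1·2946 + 5.6·2400 + 3.4·2274 + 5.1·1079 = 57783.8. Remainder -7073.6 / 17.7 ≈ -399.64.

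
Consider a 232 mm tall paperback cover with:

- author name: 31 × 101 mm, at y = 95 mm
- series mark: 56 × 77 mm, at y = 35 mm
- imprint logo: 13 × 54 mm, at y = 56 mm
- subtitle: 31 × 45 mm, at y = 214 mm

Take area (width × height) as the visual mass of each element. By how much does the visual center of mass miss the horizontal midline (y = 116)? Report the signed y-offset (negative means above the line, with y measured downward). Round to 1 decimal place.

Areas → weights: author name 31·101 = 3131, series mark 56·77 = 4312, imprint logo 13·54 = 702, subtitle 31·45 = 1395; Σw = 9540.
y-moment: 3131·95 + 4312·35 + 702·56 + 1395·214 = 786207; centroid 786207/9540 ≈ 82.41.
Against y = 116, that's 82.41 − 116 = -33.59.

≈ -33.6 mm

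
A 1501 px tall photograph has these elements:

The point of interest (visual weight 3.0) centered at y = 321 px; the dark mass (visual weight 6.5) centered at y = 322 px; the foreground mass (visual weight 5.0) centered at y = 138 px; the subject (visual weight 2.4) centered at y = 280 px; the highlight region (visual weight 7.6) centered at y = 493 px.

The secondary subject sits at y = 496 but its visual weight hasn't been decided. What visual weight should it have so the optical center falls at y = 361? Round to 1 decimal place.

w ≈ 5.0

Existing Σw = 24.5 (3.0 + 6.5 + 5.0 + 2.4 + 7.6); existing moment 3.0·321 + 6.5·322 + 5.0·138 + 2.4·280 + 7.6·493 = 8164.8.
Balance at y = 361 requires (8164.8 + w·496) / (24.5 + w) = 361.
So w = (361·24.5 − 8164.8)/(496 − 361) = 679.7/135 ≈ 5.03.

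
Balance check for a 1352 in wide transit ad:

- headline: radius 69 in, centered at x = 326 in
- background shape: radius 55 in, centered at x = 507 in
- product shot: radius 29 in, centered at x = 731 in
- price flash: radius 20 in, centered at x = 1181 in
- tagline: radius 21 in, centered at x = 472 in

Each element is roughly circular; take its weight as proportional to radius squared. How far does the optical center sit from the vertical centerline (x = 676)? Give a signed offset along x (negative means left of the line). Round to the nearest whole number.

≈ -213 in

Weights ∝ r²: headline 69² = 4761, background shape 55² = 3025, product shot 29² = 841, price flash 20² = 400, tagline 21² = 441; Σw = 9468.
Σw·x = 4761·326 + 3025·507 + 841·731 + 400·1181 + 441·472 = 4381084, so x̄ = 4381084/9468 ≈ 462.73.
Offset from x = 676: 462.73 − 676 ≈ -213.27.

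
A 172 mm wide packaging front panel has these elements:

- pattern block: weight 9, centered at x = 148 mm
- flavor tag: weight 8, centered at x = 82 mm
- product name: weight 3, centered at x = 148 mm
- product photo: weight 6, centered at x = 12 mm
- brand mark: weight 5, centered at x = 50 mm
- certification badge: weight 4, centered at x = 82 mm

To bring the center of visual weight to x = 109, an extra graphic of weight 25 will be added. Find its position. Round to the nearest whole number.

x ≈ 138

New total weight: (9 + 8 + 3 + 6 + 5 + 4) + 25 = 60.
x: need Σw·x = 60·109 = 6540. Existing = 9·148 + 8·82 + 3·148 + 6·12 + 5·50 + 4·82 = 3082. Remainder 3458 / 25 ≈ 138.32.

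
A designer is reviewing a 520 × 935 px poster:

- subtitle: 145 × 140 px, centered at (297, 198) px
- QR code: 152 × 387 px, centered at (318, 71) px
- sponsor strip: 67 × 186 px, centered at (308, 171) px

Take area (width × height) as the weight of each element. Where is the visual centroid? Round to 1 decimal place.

(312.0, 112.8)

Taking area as weight: subtitle 145·140 = 20300, QR code 152·387 = 58824, sponsor strip 67·186 = 12462. Sum 91586.
x: (20300·297 + 58824·318 + 12462·308) / 91586 = 28573428 / 91586 ≈ 311.98
y: (20300·198 + 58824·71 + 12462·171) / 91586 = 10326906 / 91586 ≈ 112.76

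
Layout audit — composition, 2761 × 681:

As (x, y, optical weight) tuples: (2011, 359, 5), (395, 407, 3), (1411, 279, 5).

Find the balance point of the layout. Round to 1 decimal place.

Total weight = 5 + 3 + 5 = 13.
x: (5·2011 + 3·395 + 5·1411) / 13 = 18295 / 13 ≈ 1407.31
y: (5·359 + 3·407 + 5·279) / 13 = 4411 / 13 ≈ 339.31

(1407.3, 339.3)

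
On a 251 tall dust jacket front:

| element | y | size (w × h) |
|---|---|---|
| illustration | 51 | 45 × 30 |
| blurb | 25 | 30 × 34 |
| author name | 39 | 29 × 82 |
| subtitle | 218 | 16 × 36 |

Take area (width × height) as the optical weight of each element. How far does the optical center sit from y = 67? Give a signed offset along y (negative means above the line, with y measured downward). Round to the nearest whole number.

≈ -8

Taking area as weight: illustration 45·30 = 1350, blurb 30·34 = 1020, author name 29·82 = 2378, subtitle 16·36 = 576. Sum 5324.
y-moment: 1350·51 + 1020·25 + 2378·39 + 576·218 = 312660; centroid 312660/5324 ≈ 58.73.
Offset from y = 67: 58.73 − 67 ≈ -8.27.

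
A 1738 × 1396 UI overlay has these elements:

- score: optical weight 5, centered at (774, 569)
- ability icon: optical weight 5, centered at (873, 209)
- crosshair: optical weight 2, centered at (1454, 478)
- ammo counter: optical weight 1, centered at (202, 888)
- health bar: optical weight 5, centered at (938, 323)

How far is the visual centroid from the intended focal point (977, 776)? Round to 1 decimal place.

≈ 377.7

Total weight = 5 + 5 + 2 + 1 + 5 = 18.
x: (5·774 + 5·873 + 2·1454 + 1·202 + 5·938) / 18 = 16035 / 18 ≈ 890.83
y: (5·569 + 5·209 + 2·478 + 1·888 + 5·323) / 18 = 7349 / 18 ≈ 408.28
Offset from (977, 776): Δx ≈ -86.17, Δy ≈ -367.72; distance = √(Δx² + Δy²) ≈ 377.68.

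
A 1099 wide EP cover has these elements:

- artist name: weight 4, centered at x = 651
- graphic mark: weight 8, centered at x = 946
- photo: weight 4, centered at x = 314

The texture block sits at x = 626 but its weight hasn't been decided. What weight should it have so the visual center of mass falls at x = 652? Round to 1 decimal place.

w ≈ 38.3

Known weights sum to 4 + 8 + 4 = 16; their moment is 4·651 + 8·946 + 4·314 = 11428.
For the centroid to hit 652: (11428 + w·626) / (16 + w) = 652.
Solving: w = (652·16 − 11428) / (626 − 652) = -996 / -26 ≈ 38.31.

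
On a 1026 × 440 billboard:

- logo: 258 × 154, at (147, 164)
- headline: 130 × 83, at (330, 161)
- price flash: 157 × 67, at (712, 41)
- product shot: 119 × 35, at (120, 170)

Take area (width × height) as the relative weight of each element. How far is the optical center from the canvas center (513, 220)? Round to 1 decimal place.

Areas → weights: logo 258·154 = 39732, headline 130·83 = 10790, price flash 157·67 = 10519, product shot 119·35 = 4165; Σw = 65206.
x: (39732·147 + 10790·330 + 10519·712 + 4165·120) / 65206 = 17390632 / 65206 ≈ 266.70
y: (39732·164 + 10790·161 + 10519·41 + 4165·170) / 65206 = 9392567 / 65206 ≈ 144.04
Offset from (513, 220): Δx ≈ -246.30, Δy ≈ -75.96; distance = √(Δx² + Δy²) ≈ 257.74.

≈ 257.7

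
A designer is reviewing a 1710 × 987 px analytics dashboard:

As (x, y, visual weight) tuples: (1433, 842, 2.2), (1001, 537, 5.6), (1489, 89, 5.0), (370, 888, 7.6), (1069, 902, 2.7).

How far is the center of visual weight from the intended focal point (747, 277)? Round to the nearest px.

≈ 404 px

Total weight = 2.2 + 5.6 + 5.0 + 7.6 + 2.7 = 23.1.
x-moment: 2.2·1433 + 5.6·1001 + 5.0·1489 + 7.6·370 + 2.7·1069 = 21901.5; centroid 21901.5/23.1 ≈ 948.12.
y-moment: 2.2·842 + 5.6·537 + 5.0·89 + 7.6·888 + 2.7·902 = 14488.8; centroid 14488.8/23.1 ≈ 627.22.
Offset from (747, 277): Δx ≈ 201.12, Δy ≈ 350.22; distance = √(Δx² + Δy²) ≈ 403.86.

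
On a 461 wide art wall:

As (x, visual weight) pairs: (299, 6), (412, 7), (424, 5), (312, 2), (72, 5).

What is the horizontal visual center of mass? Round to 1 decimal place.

x ≈ 311.3

Weights sum to 6 + 7 + 5 + 2 + 5 = 25.
x-moment: 6·299 + 7·412 + 5·424 + 2·312 + 5·72 = 7782; centroid 7782/25 ≈ 311.28.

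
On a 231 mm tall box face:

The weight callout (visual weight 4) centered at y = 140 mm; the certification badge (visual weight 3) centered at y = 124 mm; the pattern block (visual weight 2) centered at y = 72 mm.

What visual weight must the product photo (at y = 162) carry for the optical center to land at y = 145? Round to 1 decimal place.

Existing Σw = 9 (4 + 3 + 2); existing moment 4·140 + 3·124 + 2·72 = 1076.
Balance at y = 145 requires (1076 + w·162) / (9 + w) = 145.
Rearranging, w·(162 − 145) = 145·9 − 1076 = 229, so w ≈ 229/17 = 13.47.

w ≈ 13.5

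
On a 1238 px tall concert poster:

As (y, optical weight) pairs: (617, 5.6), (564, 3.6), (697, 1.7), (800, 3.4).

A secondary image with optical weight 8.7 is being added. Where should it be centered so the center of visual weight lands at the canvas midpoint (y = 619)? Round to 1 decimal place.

With the secondary image, Σw becomes 5.6 + 3.6 + 1.7 + 3.4 + 8.7 = 23.0.
y: target moment 23.0×619 = 14237.0; current 5.6·617 + 3.6·564 + 1.7·697 + 3.4·800 = 9390.5; the secondary image supplies 4846.5, so y = 4846.5/8.7 ≈ 557.07.

y ≈ 557.1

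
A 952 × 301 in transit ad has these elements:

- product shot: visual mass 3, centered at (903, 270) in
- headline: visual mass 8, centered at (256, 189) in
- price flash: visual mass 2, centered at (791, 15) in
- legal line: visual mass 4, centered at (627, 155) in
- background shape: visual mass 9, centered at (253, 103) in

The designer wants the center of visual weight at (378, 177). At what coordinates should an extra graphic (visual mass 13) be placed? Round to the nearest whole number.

(278, 231)

With the extra graphic, Σw becomes 3 + 8 + 2 + 4 + 9 + 13 = 39.
Along x: (11124 + 13·x) / 39 = 378 (existing moment 3·903 + 8·256 + 2·791 + 4·627 + 9·253 = 11124) ⇒ x = (14742 − 11124) / 13 ≈ 278.31.
Along y: (3899 + 13·y) / 39 = 177 (existing moment 3·270 + 8·189 + 2·15 + 4·155 + 9·103 = 3899) ⇒ y = (6903 − 3899) / 13 ≈ 231.08.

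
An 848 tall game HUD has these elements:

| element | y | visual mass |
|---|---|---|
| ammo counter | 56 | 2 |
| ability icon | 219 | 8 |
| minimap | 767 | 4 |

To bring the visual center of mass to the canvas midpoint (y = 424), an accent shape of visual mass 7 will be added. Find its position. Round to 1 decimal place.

y ≈ 567.4

With the accent shape, Σw becomes 2 + 8 + 4 + 7 = 21.
y: target moment 21×424 = 8904; current 2·56 + 8·219 + 4·767 = 4932; the accent shape supplies 3972, so y = 3972/7 ≈ 567.43.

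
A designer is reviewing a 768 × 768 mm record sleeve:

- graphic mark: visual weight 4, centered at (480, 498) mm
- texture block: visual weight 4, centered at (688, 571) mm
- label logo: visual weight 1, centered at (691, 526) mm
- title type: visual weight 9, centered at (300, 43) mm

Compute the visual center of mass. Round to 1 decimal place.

Weights sum to 4 + 4 + 1 + 9 = 18.
x-moment: 4·480 + 4·688 + 1·691 + 9·300 = 8063; centroid 8063/18 ≈ 447.94.
y-moment: 4·498 + 4·571 + 1·526 + 9·43 = 5189; centroid 5189/18 ≈ 288.28.

(447.9, 288.3)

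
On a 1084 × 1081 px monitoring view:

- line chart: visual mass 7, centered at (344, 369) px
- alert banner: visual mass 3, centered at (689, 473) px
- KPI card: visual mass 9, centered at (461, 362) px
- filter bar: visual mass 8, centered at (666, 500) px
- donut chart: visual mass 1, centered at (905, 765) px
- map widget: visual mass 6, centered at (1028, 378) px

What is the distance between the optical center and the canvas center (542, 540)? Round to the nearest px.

≈ 142 px

Σw = 7 + 3 + 9 + 8 + 1 + 6 = 34.
Σw·x = 21025; x̄ = 21025/34 ≈ 618.38.
Σw·y = 14293; ȳ = 14293/34 ≈ 420.38.
Offset from (542, 540): Δx ≈ 76.38, Δy ≈ -119.62; distance = √(Δx² + Δy²) ≈ 141.92.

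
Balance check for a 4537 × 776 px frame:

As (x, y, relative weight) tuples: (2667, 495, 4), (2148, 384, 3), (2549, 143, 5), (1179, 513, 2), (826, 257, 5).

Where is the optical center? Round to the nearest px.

Weights sum to 4 + 3 + 5 + 2 + 5 = 19.
x: (4·2667 + 3·2148 + 5·2549 + 2·1179 + 5·826) / 19 = 36345 / 19 ≈ 1912.89
y: (4·495 + 3·384 + 5·143 + 2·513 + 5·257) / 19 = 6158 / 19 ≈ 324.11

(1913, 324)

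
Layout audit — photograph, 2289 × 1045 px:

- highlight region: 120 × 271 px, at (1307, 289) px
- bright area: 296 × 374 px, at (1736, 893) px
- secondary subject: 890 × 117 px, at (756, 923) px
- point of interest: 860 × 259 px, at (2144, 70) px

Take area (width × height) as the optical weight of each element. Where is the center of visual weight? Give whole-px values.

(1683, 468)

Areas → weights: highlight region 120·271 = 32520, bright area 296·374 = 110704, secondary subject 890·117 = 104130, point of interest 860·259 = 222740; Σw = 470094.
x-moment: 32520·1307 + 110704·1736 + 104130·756 + 222740·2144 = 790962624; centroid 790962624/470094 ≈ 1682.56.
y-moment: 32520·289 + 110704·893 + 104130·923 + 222740·70 = 219960742; centroid 219960742/470094 ≈ 467.91.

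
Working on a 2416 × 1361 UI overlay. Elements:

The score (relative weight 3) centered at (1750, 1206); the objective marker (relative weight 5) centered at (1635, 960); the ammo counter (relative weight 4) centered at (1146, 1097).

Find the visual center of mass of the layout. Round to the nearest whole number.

Σw = 3 + 5 + 4 = 12.
x: (3·1750 + 5·1635 + 4·1146) / 12 = 18009 / 12 ≈ 1500.75
y: (3·1206 + 5·960 + 4·1097) / 12 = 12806 / 12 ≈ 1067.17

(1501, 1067)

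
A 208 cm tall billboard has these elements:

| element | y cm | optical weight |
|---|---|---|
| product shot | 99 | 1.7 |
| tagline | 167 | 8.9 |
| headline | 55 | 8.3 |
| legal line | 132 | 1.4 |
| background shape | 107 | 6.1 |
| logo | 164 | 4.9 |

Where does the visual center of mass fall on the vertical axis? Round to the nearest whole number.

y ≈ 120

Weights sum to 1.7 + 8.9 + 8.3 + 1.4 + 6.1 + 4.9 = 31.3.
Σw·y = 3752.2; ȳ = 3752.2/31.3 ≈ 119.88.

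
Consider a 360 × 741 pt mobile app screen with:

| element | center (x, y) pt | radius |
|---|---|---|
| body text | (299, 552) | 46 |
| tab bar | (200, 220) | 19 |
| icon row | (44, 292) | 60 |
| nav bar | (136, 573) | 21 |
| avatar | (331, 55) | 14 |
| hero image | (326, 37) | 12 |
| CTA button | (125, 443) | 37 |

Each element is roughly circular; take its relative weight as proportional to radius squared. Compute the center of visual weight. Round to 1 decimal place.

(146.6, 385.8)

r² weights: body text 46² = 2116, tab bar 19² = 361, icon row 60² = 3600, nav bar 21² = 441, avatar 14² = 196, hero image 12² = 144, CTA button 37² = 1369. Total = 8227.
Σw·x = 1206205; x̄ = 1206205/8227 ≈ 146.62.
Σw·y = 3173920; ȳ = 3173920/8227 ≈ 385.79.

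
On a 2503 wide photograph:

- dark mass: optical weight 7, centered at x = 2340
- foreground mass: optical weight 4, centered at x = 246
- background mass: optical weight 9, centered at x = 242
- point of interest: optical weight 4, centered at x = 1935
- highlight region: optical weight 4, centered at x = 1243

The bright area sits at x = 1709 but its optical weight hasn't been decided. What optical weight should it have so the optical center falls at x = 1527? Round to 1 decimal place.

w ≈ 57.7

Fixed elements: Σw = 7 + 4 + 9 + 4 + 4 = 28, Σw·x = 7·2340 + 4·246 + 9·242 + 4·1935 + 4·1243 = 32254.
Set Σw·x/Σw = 1527: (32254 + 1709w) = 1527·(28 + w).
So w = (1527·28 − 32254)/(1709 − 1527) = 10502/182 ≈ 57.70.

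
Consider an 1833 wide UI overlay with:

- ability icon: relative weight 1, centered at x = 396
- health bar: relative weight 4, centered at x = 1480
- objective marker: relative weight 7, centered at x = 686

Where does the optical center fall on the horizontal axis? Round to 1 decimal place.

x ≈ 926.5

Total weight = 1 + 4 + 7 = 12.
x-moment: 1·396 + 4·1480 + 7·686 = 11118; centroid 11118/12 ≈ 926.50.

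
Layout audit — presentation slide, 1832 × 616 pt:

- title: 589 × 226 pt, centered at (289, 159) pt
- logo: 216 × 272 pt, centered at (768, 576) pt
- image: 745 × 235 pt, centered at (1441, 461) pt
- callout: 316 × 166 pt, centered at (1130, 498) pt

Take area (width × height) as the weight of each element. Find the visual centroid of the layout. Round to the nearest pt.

(942, 386)

Areas → weights: title 589·226 = 133114, logo 216·272 = 58752, image 745·235 = 175075, callout 316·166 = 52456; Σw = 419397.
x-moment: 133114·289 + 58752·768 + 175075·1441 + 52456·1130 = 395149837; centroid 395149837/419397 ≈ 942.19.
y-moment: 133114·159 + 58752·576 + 175075·461 + 52456·498 = 161838941; centroid 161838941/419397 ≈ 385.88.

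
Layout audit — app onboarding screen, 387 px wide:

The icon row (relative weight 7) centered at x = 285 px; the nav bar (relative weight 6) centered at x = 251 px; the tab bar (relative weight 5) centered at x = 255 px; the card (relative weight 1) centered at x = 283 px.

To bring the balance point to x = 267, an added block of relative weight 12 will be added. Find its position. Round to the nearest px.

x ≈ 268

After adding the added block, total weight = 7 + 6 + 5 + 1 + 12 = 31.
Along x: (5059 + 12·x) / 31 = 267 (existing moment 7·285 + 6·251 + 5·255 + 1·283 = 5059) ⇒ x = (8277 − 5059) / 12 ≈ 268.17.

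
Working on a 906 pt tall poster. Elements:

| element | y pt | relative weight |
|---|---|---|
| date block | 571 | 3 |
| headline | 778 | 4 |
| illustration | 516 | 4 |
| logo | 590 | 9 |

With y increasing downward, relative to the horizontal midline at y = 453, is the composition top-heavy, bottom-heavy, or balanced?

bottom-heavy

Weights sum to 3 + 4 + 4 + 9 = 20.
y: (3·571 + 4·778 + 4·516 + 9·590) / 20 = 12199 / 20 ≈ 609.95
610.0 lies below (larger y than) the midline 453, so the layout is bottom-heavy.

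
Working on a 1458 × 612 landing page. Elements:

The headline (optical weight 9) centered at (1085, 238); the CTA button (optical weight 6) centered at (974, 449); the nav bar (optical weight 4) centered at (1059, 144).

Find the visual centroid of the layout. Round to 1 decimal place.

(1044.5, 284.8)

Σw = 9 + 6 + 4 = 19.
Σw·x = 9·1085 + 6·974 + 4·1059 = 19845, so x̄ = 19845/19 ≈ 1044.47.
Σw·y = 9·238 + 6·449 + 4·144 = 5412, so ȳ = 5412/19 ≈ 284.84.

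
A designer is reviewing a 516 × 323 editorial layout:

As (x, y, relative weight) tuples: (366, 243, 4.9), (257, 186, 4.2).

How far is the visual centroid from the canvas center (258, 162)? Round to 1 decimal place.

Weights sum to 4.9 + 4.2 = 9.1.
x: (4.9·366 + 4.2·257) / 9.1 = 2872.8 / 9.1 ≈ 315.69
y: (4.9·243 + 4.2·186) / 9.1 = 1971.9 / 9.1 ≈ 216.69
From (258, 162): dx = 57.69, dy = 54.69, so the distance is √(dx²+dy²) ≈ 79.50.

≈ 79.5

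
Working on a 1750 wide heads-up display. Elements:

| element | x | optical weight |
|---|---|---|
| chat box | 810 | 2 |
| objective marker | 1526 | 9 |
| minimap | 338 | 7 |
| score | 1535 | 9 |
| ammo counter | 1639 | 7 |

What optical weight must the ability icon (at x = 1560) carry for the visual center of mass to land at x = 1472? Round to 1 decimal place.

w ≈ 80.0

Existing Σw = 34 (2 + 9 + 7 + 9 + 7); existing moment 2·810 + 9·1526 + 7·338 + 9·1535 + 7·1639 = 43008.
Balance at x = 1472 requires (43008 + w·1560) / (34 + w) = 1472.
Rearranging, w·(1560 − 1472) = 1472·34 − 43008 = 7040, so w ≈ 7040/88 = 80.00.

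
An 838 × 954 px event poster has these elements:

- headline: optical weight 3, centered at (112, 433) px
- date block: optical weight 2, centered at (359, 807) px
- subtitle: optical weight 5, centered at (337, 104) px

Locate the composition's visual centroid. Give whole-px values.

(274, 343)

Total weight = 3 + 2 + 5 = 10.
x-moment: 3·112 + 2·359 + 5·337 = 2739; centroid 2739/10 ≈ 273.90.
y-moment: 3·433 + 2·807 + 5·104 = 3433; centroid 3433/10 ≈ 343.30.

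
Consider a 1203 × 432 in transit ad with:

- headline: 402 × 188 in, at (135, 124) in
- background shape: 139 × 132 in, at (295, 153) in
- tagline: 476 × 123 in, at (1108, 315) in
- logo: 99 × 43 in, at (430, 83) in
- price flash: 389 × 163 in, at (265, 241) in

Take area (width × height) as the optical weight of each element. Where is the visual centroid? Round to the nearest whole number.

(450, 210)

Areas → weights: headline 402·188 = 75576, background shape 139·132 = 18348, tagline 476·123 = 58548, logo 99·43 = 4257, price flash 389·163 = 63407; Σw = 220136.
x: (75576·135 + 18348·295 + 58548·1108 + 4257·430 + 63407·265) / 220136 = 99119969 / 220136 ≈ 450.27
y: (75576·124 + 18348·153 + 58548·315 + 4257·83 + 63407·241) / 220136 = 46255706 / 220136 ≈ 210.12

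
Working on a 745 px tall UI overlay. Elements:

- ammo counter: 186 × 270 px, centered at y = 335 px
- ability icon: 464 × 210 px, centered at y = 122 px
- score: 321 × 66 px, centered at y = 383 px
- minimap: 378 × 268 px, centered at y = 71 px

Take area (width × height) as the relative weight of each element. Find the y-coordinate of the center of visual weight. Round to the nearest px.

y ≈ 163

Areas: ammo counter 186·270 = 50220, ability icon 464·210 = 97440, score 321·66 = 21186, minimap 378·268 = 101304. Total weight = 270150.
Σw·y = 50220·335 + 97440·122 + 21186·383 + 101304·71 = 44018202, so ȳ = 44018202/270150 ≈ 162.94.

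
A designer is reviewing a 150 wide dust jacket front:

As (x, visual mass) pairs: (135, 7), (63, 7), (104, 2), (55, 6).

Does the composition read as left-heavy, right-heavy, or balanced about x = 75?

Weights sum to 7 + 7 + 2 + 6 = 22.
x-moment: 7·135 + 7·63 + 2·104 + 6·55 = 1924; centroid 1924/22 ≈ 87.45.
Since 87.5 is right of 75, the composition reads right-heavy.

right-heavy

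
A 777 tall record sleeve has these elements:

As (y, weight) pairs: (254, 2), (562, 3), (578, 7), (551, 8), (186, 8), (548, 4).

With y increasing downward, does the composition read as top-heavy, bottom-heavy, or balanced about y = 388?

bottom-heavy

Σw = 2 + 3 + 7 + 8 + 8 + 4 = 32.
Σw·y = 14328; ȳ = 14328/32 ≈ 447.75.
447.8 vs midline 388 → bottom-heavy.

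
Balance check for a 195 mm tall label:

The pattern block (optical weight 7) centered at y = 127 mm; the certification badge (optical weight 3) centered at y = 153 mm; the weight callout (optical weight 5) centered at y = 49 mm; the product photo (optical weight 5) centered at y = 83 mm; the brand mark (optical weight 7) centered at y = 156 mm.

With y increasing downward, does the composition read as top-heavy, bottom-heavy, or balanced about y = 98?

bottom-heavy

Total weight = 7 + 3 + 5 + 5 + 7 = 27.
Σw·y = 7·127 + 3·153 + 5·49 + 5·83 + 7·156 = 3100, so ȳ = 3100/27 ≈ 114.81.
114.8 vs midline 98 → bottom-heavy.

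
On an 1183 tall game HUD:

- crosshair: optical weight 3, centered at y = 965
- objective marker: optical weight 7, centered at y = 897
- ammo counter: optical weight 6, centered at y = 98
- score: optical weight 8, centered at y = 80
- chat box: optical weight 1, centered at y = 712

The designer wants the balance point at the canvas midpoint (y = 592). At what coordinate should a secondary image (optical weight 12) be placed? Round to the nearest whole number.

After adding the secondary image, total weight = 3 + 7 + 6 + 8 + 1 + 12 = 37.
Along y: (11114 + 12·y) / 37 = 592 (existing moment 3·965 + 7·897 + 6·98 + 8·80 + 1·712 = 11114) ⇒ y = (21904 − 11114) / 12 ≈ 899.17.

y ≈ 899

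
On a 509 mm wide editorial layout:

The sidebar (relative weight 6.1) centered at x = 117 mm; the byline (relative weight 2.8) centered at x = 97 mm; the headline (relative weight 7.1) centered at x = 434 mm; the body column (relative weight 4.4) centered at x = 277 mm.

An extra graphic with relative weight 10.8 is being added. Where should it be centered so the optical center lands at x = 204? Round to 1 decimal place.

New total weight: (6.1 + 2.8 + 7.1 + 4.4) + 10.8 = 31.2.
Along x: (5285.5 + 10.8·x) / 31.2 = 204 (existing moment 6.1·117 + 2.8·97 + 7.1·434 + 4.4·277 = 5285.5) ⇒ x = (6364.8 − 5285.5) / 10.8 ≈ 99.94.

x ≈ 99.9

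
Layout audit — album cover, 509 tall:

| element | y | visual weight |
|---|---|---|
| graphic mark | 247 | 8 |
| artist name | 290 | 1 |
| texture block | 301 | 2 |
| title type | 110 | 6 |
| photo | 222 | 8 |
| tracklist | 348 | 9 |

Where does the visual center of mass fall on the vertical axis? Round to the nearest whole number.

y ≈ 248

Total weight = 8 + 1 + 2 + 6 + 8 + 9 = 34.
Σw·y = 8436; ȳ = 8436/34 ≈ 248.12.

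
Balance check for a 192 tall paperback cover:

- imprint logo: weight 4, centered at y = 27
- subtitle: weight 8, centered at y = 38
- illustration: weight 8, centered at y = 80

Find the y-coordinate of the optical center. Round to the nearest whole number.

Weights sum to 4 + 8 + 8 = 20.
y-moment: 4·27 + 8·38 + 8·80 = 1052; centroid 1052/20 ≈ 52.60.

y ≈ 53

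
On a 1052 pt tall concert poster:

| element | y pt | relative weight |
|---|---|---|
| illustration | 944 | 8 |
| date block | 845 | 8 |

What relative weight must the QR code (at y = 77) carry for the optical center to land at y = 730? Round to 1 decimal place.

w ≈ 4.0

Fixed elements: Σw = 8 + 8 = 16, Σw·y = 8·944 + 8·845 = 14312.
For the centroid to hit 730: (14312 + w·77) / (16 + w) = 730.
Solving: w = (730·16 − 14312) / (77 − 730) = -2632 / -653 ≈ 4.03.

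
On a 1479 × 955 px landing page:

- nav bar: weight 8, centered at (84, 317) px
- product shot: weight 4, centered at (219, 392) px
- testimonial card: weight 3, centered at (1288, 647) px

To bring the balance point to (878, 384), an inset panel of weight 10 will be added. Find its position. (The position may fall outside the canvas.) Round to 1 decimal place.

(1653.8, 355.5)

New total weight: (8 + 4 + 3) + 10 = 25.
Along x: (5412 + 10·x) / 25 = 878 (existing moment 8·84 + 4·219 + 3·1288 = 5412) ⇒ x = (21950 − 5412) / 10 ≈ 1653.80.
Along y: (6045 + 10·y) / 25 = 384 (existing moment 8·317 + 4·392 + 3·647 = 6045) ⇒ y = (9600 − 6045) / 10 ≈ 355.50.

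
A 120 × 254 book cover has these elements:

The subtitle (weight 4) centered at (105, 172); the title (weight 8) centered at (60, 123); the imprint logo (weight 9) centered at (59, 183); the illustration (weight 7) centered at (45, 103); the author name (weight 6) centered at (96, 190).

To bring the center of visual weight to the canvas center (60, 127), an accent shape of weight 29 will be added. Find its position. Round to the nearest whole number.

(50, 97)

With the accent shape, Σw becomes 4 + 8 + 9 + 7 + 6 + 29 = 63.
x: target moment 63×60 = 3780; current 4·105 + 8·60 + 9·59 + 7·45 + 6·96 = 2322; the accent shape supplies 1458, so x = 1458/29 ≈ 50.28.
y: target moment 63×127 = 8001; current 4·172 + 8·123 + 9·183 + 7·103 + 6·190 = 5180; the accent shape supplies 2821, so y = 2821/29 ≈ 97.28.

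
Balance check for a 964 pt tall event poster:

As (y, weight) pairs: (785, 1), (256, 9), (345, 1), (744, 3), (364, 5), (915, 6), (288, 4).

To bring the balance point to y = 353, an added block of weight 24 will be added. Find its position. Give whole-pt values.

y ≈ 191

After adding the added block, total weight = 1 + 9 + 1 + 3 + 5 + 6 + 4 + 24 = 53.
y: target moment 53×353 = 18709; current 1·785 + 9·256 + 1·345 + 3·744 + 5·364 + 6·915 + 4·288 = 14128; the added block supplies 4581, so y = 4581/24 ≈ 190.88.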